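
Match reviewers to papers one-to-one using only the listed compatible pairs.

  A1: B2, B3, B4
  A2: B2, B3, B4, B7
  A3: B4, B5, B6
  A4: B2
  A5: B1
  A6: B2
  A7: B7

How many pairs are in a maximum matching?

6

Unit-capacity flow: source→left, listed edges, right→sink; max matching = max flow.
Augmenting path A1→B2 (+1); matched 1.
Augmenting path A2→B3 (+1); matched 2.
Augmenting path A3→B4 (+1); matched 3.
Augmenting path A5→B1 (+1); matched 4.
Augmenting path A7→B7 (+1); matched 5.
Augmenting path A4→B2→A1→B4→A3→B5 (+1); matched 6.
No augmenting path remains; maximum matching = 6.
König certificate: {A1, A2, A3, A5, A7, B2} is a vertex cover of size 6 (every listed pair touches it), so no matching can be larger.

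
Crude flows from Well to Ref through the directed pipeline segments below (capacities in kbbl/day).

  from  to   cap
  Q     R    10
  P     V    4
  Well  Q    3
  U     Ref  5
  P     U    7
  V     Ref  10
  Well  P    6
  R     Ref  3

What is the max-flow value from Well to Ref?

Augment Well→P→U→Ref: bottleneck 5, flow now 5.
Augment Well→P→V→Ref: bottleneck 1, flow now 6.
Augment Well→Q→R→Ref: bottleneck 3, flow now 9.
No augmenting path remains; maximum flow = 9.
In the residual graph, reachable from Well: {Well}.
Min-cut edges: Well→P (6), Well→Q (3); capacity 6 + 3 = 9.
This cut is saturated, so no flow can exceed 9.

9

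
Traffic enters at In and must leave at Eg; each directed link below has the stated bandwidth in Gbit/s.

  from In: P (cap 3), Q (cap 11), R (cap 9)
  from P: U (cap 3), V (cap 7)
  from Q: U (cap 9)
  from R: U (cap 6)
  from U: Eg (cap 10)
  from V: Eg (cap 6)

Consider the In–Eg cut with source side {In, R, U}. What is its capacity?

Edges leaving {In, R, U}: In→P (3), In→Q (11), U→Eg (10).
Cut capacity = 3 + 11 + 10 = 24.

24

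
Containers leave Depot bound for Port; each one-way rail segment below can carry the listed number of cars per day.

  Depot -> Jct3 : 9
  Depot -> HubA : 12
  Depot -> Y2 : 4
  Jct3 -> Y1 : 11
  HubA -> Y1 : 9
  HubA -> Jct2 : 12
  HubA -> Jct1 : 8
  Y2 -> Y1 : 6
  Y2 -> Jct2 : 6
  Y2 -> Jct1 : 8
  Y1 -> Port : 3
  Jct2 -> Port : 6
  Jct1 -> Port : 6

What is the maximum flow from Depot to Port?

15

Augment Depot→Jct3→Y1→Port: bottleneck 3, flow now 3.
Augment Depot→HubA→Jct2→Port: bottleneck 6, flow now 9.
Augment Depot→HubA→Jct1→Port: bottleneck 6, flow now 15.
No augmenting path remains; maximum flow = 15.
In the residual graph, reachable from Depot: {Depot, Jct3, HubA, Y2, Y1, Jct2, Jct1}.
Min-cut edges: Y1→Port (3), Jct2→Port (6), Jct1→Port (6); capacity 3 + 6 + 6 = 15.
This cut is saturated, so no flow can exceed 15.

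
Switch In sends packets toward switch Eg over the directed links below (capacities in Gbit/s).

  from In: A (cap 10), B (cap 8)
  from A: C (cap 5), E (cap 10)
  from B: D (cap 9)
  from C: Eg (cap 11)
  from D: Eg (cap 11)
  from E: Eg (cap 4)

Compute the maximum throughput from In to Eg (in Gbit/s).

Augment In→A→C→Eg: bottleneck 5, flow now 5.
Augment In→A→E→Eg: bottleneck 4, flow now 9.
Augment In→B→D→Eg: bottleneck 8, flow now 17.
No augmenting path remains; maximum flow = 17.
In the residual graph, reachable from In: {In, A, E}.
Min-cut edges: In→B (8), A→C (5), E→Eg (4); capacity 8 + 5 + 4 = 17.
This cut is saturated, so no flow can exceed 17.

17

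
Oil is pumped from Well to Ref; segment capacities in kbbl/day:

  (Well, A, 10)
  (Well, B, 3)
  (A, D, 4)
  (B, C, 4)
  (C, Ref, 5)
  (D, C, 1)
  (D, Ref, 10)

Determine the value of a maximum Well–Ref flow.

Augment Well→A→D→Ref: bottleneck 4, flow now 4.
Augment Well→B→C→Ref: bottleneck 3, flow now 7.
No augmenting path remains; maximum flow = 7.
In the residual graph, reachable from Well: {Well, A}.
Min-cut edges: Well→B (3), A→D (4); capacity 3 + 4 = 7.
This cut is saturated, so no flow can exceed 7.

7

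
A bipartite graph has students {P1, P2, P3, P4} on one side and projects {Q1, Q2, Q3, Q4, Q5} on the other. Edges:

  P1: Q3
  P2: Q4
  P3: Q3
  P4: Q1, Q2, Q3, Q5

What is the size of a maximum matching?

Unit-capacity flow: source→left, listed edges, right→sink; max matching = max flow.
Augmenting path P1→Q3 (+1); matched 1.
Augmenting path P2→Q4 (+1); matched 2.
Augmenting path P4→Q1 (+1); matched 3.
No augmenting path remains; maximum matching = 3.
König certificate: {P2, P4, Q3} is a vertex cover of size 3 (every listed pair touches it), so no matching can be larger.

3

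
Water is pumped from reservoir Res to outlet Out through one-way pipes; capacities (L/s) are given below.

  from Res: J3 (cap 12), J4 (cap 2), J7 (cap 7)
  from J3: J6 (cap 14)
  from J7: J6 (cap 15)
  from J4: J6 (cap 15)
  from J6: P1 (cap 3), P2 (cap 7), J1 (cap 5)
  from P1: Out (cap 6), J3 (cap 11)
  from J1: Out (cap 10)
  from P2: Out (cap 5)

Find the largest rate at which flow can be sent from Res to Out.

Augment Res→J3→J6→P1→Out: bottleneck 3, flow now 3.
Augment Res→J3→J6→J1→Out: bottleneck 5, flow now 8.
Augment Res→J3→J6→P2→Out: bottleneck 4, flow now 12.
Augment Res→J7→J6→P2→Out: bottleneck 1, flow now 13.
No augmenting path remains; maximum flow = 13.
In the residual graph, reachable from Res: {Res, J3, J7, J4, J6, P2}.
Min-cut edges: J6→P1 (3), J6→J1 (5), P2→Out (5); capacity 3 + 5 + 5 = 13.
This cut is saturated, so no flow can exceed 13.

13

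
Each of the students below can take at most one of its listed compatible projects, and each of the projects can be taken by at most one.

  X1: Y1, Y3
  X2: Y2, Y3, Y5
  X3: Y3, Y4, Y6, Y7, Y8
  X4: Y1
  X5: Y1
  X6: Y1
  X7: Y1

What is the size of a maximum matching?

Unit-capacity flow: source→left, listed edges, right→sink; max matching = max flow.
Augmenting path X1→Y1 (+1); matched 1.
Augmenting path X2→Y2 (+1); matched 2.
Augmenting path X3→Y3 (+1); matched 3.
Augmenting path X4→Y1→X1→Y3→X3→Y4 (+1); matched 4.
No augmenting path remains; maximum matching = 4.
König certificate: {X1, X2, X3, Y1} is a vertex cover of size 4 (every listed pair touches it), so no matching can be larger.

4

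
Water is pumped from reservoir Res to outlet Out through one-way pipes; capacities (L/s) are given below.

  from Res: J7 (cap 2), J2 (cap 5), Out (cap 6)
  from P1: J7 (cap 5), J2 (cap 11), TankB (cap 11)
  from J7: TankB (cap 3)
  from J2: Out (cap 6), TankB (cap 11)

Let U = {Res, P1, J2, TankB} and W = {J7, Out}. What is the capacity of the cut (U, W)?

19

Edges leaving {Res, P1, J2, TankB}: Res→J7 (2), Res→Out (6), P1→J7 (5), J2→Out (6).
Cut capacity = 2 + 6 + 5 + 6 = 19.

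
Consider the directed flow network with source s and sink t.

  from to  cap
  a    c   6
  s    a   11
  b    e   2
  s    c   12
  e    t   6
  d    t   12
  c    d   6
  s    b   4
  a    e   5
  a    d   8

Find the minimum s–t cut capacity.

Augment s→a→d→t: bottleneck 8, flow now 8.
Augment s→a→e→t: bottleneck 3, flow now 11.
Augment s→b→e→t: bottleneck 2, flow now 13.
Augment s→c→d→t: bottleneck 4, flow now 17.
Augment s→c→d→a→e→t: bottleneck 1, flow now 18. (uses reverse residual edge)
No augmenting path remains; maximum flow = 18.
By max-flow min-cut, the minimum cut capacity equals the max flow.
In the residual graph, reachable from s: {s, a, b, c, d, e}.
Min-cut edges: d→t (12), e→t (6); capacity 12 + 6 = 18.

18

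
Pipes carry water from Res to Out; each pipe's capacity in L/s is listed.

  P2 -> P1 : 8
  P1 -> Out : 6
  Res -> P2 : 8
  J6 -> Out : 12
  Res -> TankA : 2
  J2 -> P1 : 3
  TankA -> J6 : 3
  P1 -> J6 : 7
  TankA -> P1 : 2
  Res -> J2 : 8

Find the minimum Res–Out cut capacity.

Augment Res→P2→P1→Out: bottleneck 6, flow now 6.
Augment Res→TankA→J6→Out: bottleneck 2, flow now 8.
Augment Res→P2→P1→J6→Out: bottleneck 2, flow now 10.
Augment Res→J2→P1→J6→Out: bottleneck 3, flow now 13.
No augmenting path remains; maximum flow = 13.
By max-flow min-cut, the minimum cut capacity equals the max flow.
In the residual graph, reachable from Res: {Res, J2}.
Min-cut edges: Res→P2 (8), Res→TankA (2), J2→P1 (3); capacity 8 + 2 + 3 = 13.

13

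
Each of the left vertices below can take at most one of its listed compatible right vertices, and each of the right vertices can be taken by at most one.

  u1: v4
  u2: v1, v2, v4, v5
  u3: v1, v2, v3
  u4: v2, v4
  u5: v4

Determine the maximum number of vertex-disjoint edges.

4

Unit-capacity flow: source→left, listed edges, right→sink; max matching = max flow.
Augmenting path u1→v4 (+1); matched 1.
Augmenting path u2→v1 (+1); matched 2.
Augmenting path u3→v2 (+1); matched 3.
Augmenting path u4→v2→u3→v3 (+1); matched 4.
No augmenting path remains; maximum matching = 4.
König certificate: {u2, u3, u4, v4} is a vertex cover of size 4 (every listed pair touches it), so no matching can be larger.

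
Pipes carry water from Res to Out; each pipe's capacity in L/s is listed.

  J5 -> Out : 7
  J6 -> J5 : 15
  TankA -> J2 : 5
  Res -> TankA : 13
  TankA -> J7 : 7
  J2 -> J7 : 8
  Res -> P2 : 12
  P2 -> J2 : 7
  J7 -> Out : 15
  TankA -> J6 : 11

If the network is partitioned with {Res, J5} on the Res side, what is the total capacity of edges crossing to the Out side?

Edges leaving {Res, J5}: Res→TankA (13), Res→P2 (12), J5→Out (7).
Cut capacity = 13 + 12 + 7 = 32.

32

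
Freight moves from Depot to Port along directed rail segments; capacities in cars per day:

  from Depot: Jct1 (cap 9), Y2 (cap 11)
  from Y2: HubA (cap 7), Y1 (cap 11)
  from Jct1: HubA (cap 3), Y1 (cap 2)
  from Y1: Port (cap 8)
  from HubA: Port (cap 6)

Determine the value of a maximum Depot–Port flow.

14

Augment Depot→Y2→Y1→Port: bottleneck 8, flow now 8.
Augment Depot→Y2→HubA→Port: bottleneck 3, flow now 11.
Augment Depot→Jct1→HubA→Port: bottleneck 3, flow now 14.
No augmenting path remains; maximum flow = 14.
In the residual graph, reachable from Depot: {Depot, Y2, Jct1, Y1, HubA}.
Min-cut edges: Y1→Port (8), HubA→Port (6); capacity 8 + 6 = 14.
This cut is saturated, so no flow can exceed 14.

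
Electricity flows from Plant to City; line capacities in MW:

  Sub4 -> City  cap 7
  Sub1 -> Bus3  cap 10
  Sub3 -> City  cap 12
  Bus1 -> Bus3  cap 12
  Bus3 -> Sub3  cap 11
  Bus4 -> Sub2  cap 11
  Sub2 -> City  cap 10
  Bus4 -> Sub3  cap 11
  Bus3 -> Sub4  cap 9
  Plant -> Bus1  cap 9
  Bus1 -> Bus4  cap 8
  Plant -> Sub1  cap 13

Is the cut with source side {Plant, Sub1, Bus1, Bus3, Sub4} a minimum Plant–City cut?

Given cut capacity: 8 + 11 + 7 = 26.
Augment Plant→Sub1→Bus3→Sub3→City: bottleneck 10, flow now 10.
Augment Plant→Bus1→Bus4→Sub3→City: bottleneck 2, flow now 12.
Augment Plant→Bus1→Bus4→Sub2→City: bottleneck 6, flow now 18.
Augment Plant→Bus1→Bus3→Sub4→City: bottleneck 1, flow now 19.
No augmenting path remains; maximum flow = 19.
In the residual graph, reachable from Plant: {Plant, Sub1}.
Min-cut edges: Plant→Bus1 (9), Sub1→Bus3 (10); capacity 9 + 10 = 19.
Cut capacity 26 exceeds the max flow 19, so it is not minimum.

No — its capacity is 26, but the minimum cut has capacity 19.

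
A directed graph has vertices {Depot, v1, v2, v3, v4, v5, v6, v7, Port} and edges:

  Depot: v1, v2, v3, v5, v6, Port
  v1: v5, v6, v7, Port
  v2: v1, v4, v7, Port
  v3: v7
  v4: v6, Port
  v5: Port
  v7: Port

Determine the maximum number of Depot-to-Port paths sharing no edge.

5

Assign every edge capacity 1; by Menger, the answer equals the max flow.
Path Depot→Port (+1); total 1.
Path Depot→v1→Port (+1); total 2.
Path Depot→v2→Port (+1); total 3.
Path Depot→v5→Port (+1); total 4.
Path Depot→v3→v7→Port (+1); total 5.
No residual Depot→Port path; max flow = 5.
Certifying cut of size 5: {Depot→Port, Depot→v1, Depot→v2, Depot→v3, Depot→v5}.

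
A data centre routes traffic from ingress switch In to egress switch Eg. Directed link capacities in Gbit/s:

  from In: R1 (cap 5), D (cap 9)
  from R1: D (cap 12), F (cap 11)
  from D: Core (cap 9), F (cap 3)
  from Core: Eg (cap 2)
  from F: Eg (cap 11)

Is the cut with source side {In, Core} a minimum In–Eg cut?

No — its capacity is 16, but the minimum cut has capacity 10.

Given cut capacity: 5 + 9 + 2 = 16.
Augment In→R1→F→Eg: bottleneck 5, flow now 5.
Augment In→D→Core→Eg: bottleneck 2, flow now 7.
Augment In→D→F→Eg: bottleneck 3, flow now 10.
No augmenting path remains; maximum flow = 10.
In the residual graph, reachable from In: {In, D, Core}.
Min-cut edges: In→R1 (5), D→F (3), Core→Eg (2); capacity 5 + 3 + 2 = 10.
Cut capacity 16 exceeds the max flow 10, so it is not minimum.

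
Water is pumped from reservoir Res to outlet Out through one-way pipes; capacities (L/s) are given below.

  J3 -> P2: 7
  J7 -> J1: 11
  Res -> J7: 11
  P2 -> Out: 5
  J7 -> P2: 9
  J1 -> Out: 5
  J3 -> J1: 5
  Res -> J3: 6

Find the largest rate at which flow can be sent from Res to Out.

Augment Res→J3→J1→Out: bottleneck 5, flow now 5.
Augment Res→J3→P2→Out: bottleneck 1, flow now 6.
Augment Res→J7→P2→Out: bottleneck 4, flow now 10.
No augmenting path remains; maximum flow = 10.
In the residual graph, reachable from Res: {Res, J3, J7, J1, P2}.
Min-cut edges: J1→Out (5), P2→Out (5); capacity 5 + 5 = 10.
This cut is saturated, so no flow can exceed 10.

10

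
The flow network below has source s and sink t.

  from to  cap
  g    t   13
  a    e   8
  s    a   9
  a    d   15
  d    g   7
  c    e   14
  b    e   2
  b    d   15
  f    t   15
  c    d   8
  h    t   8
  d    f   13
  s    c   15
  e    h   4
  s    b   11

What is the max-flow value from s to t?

24

Augment s→a→d→f→t: bottleneck 9, flow now 9.
Augment s→b→d→f→t: bottleneck 4, flow now 13.
Augment s→b→d→g→t: bottleneck 7, flow now 20.
Augment s→c→e→h→t: bottleneck 4, flow now 24.
No augmenting path remains; maximum flow = 24.
In the residual graph, reachable from s: {s, a, b, c, d, e}.
Min-cut edges: d→f (13), d→g (7), e→h (4); capacity 13 + 7 + 4 = 24.
This cut is saturated, so no flow can exceed 24.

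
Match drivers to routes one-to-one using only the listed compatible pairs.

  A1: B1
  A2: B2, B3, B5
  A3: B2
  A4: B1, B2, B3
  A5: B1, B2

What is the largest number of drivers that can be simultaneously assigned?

4

Unit-capacity flow: source→left, listed edges, right→sink; max matching = max flow.
Augmenting path A1→B1 (+1); matched 1.
Augmenting path A2→B2 (+1); matched 2.
Augmenting path A4→B3 (+1); matched 3.
Augmenting path A3→B2→A2→B5 (+1); matched 4.
No augmenting path remains; maximum matching = 4.
König certificate: {A2, A4, B1, B2} is a vertex cover of size 4 (every listed pair touches it), so no matching can be larger.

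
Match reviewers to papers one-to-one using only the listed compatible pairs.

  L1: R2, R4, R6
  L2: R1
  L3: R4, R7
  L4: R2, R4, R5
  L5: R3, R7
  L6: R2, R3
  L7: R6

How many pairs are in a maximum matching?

7

Unit-capacity flow: source→left, listed edges, right→sink; max matching = max flow.
Augmenting path L1→R2 (+1); matched 1.
Augmenting path L2→R1 (+1); matched 2.
Augmenting path L3→R4 (+1); matched 3.
Augmenting path L4→R5 (+1); matched 4.
Augmenting path L5→R3 (+1); matched 5.
Augmenting path L7→R6 (+1); matched 6.
Augmenting path L6→R3→L5→R7 (+1); matched 7.
No augmenting path remains; maximum matching = 7.
König certificate: {L1, L2, L3, L4, L5, L6, L7} is a vertex cover of size 7 (every listed pair touches it), so no matching can be larger.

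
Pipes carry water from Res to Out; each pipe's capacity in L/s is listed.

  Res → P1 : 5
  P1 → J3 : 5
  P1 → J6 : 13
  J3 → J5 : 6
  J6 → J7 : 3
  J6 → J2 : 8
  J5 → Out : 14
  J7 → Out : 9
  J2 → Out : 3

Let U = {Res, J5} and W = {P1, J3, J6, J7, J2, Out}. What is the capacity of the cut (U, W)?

Edges leaving {Res, J5}: Res→P1 (5), J5→Out (14).
Cut capacity = 5 + 14 = 19.

19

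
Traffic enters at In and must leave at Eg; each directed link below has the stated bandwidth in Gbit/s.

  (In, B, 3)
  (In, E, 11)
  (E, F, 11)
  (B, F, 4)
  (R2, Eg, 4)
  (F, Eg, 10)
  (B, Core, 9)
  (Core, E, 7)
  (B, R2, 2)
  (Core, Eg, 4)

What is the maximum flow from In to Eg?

13

Augment In→E→F→Eg: bottleneck 10, flow now 10.
Augment In→B→R2→Eg: bottleneck 2, flow now 12.
Augment In→B→Core→Eg: bottleneck 1, flow now 13.
No augmenting path remains; maximum flow = 13.
In the residual graph, reachable from In: {In, E, F}.
Min-cut edges: In→B (3), F→Eg (10); capacity 3 + 10 = 13.
This cut is saturated, so no flow can exceed 13.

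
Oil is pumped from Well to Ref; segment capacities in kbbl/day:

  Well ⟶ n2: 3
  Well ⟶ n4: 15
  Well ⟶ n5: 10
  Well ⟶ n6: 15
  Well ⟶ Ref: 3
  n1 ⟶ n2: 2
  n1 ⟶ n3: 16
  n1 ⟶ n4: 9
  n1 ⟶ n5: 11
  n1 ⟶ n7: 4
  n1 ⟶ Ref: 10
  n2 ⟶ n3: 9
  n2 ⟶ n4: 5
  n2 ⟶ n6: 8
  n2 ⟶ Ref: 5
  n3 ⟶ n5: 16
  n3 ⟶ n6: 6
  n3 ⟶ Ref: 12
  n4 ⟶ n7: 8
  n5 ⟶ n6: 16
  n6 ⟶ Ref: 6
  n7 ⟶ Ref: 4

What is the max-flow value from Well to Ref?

Augment Well→Ref: bottleneck 3, flow now 3.
Augment Well→n2→Ref: bottleneck 3, flow now 6.
Augment Well→n6→Ref: bottleneck 6, flow now 12.
Augment Well→n4→n7→Ref: bottleneck 4, flow now 16.
No augmenting path remains; maximum flow = 16.
In the residual graph, reachable from Well: {Well, n4, n5, n6, n7}.
Min-cut edges: Well→n2 (3), Well→Ref (3), n6→Ref (6), n7→Ref (4); capacity 3 + 3 + 6 + 4 = 16.
This cut is saturated, so no flow can exceed 16.

16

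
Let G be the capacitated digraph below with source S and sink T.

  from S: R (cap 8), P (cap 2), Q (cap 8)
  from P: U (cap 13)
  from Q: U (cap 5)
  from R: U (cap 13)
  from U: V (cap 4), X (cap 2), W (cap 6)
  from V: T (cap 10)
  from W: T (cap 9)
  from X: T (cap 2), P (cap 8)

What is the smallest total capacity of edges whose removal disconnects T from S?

Augment S→P→U→V→T: bottleneck 2, flow now 2.
Augment S→Q→U→V→T: bottleneck 2, flow now 4.
Augment S→Q→U→W→T: bottleneck 3, flow now 7.
Augment S→R→U→W→T: bottleneck 3, flow now 10.
Augment S→R→U→X→T: bottleneck 2, flow now 12.
No augmenting path remains; maximum flow = 12.
By max-flow min-cut, the minimum cut capacity equals the max flow.
In the residual graph, reachable from S: {S, P, Q, R, U}.
Min-cut edges: U→V (4), U→W (6), U→X (2); capacity 4 + 6 + 2 = 12.

12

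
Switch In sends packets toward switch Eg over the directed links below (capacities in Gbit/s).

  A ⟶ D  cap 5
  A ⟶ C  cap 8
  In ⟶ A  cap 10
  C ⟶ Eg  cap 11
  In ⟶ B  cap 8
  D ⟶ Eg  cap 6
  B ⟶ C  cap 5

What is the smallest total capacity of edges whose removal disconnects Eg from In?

Augment In→A→C→Eg: bottleneck 8, flow now 8.
Augment In→A→D→Eg: bottleneck 2, flow now 10.
Augment In→B→C→Eg: bottleneck 3, flow now 13.
Augment In→B→C→A→D→Eg: bottleneck 2, flow now 15. (uses reverse residual edge)
No augmenting path remains; maximum flow = 15.
By max-flow min-cut, the minimum cut capacity equals the max flow.
In the residual graph, reachable from In: {In, B}.
Min-cut edges: In→A (10), B→C (5); capacity 10 + 5 = 15.

15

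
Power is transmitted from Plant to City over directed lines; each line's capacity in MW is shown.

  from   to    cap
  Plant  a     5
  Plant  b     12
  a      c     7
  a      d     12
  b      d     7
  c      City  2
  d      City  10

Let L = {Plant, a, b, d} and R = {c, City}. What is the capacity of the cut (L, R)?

Edges leaving {Plant, a, b, d}: a→c (7), d→City (10).
Cut capacity = 7 + 10 = 17.

17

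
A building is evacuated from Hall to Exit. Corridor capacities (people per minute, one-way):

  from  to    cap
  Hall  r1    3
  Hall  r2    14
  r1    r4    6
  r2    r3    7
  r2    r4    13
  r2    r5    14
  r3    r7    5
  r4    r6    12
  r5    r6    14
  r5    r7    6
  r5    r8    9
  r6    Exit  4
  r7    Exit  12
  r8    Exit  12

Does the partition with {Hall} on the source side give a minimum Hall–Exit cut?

Yes — it is a minimum cut (capacity 17).

Given cut capacity: 3 + 14 = 17.
Augment Hall→r1→r4→r6→Exit: bottleneck 3, flow now 3.
Augment Hall→r2→r3→r7→Exit: bottleneck 5, flow now 8.
Augment Hall→r2→r4→r6→Exit: bottleneck 1, flow now 9.
Augment Hall→r2→r5→r7→Exit: bottleneck 6, flow now 15.
Augment Hall→r2→r5→r8→Exit: bottleneck 2, flow now 17.
No augmenting path remains; maximum flow = 17.
Cut capacity 17 equals the max flow, so it is a minimum cut.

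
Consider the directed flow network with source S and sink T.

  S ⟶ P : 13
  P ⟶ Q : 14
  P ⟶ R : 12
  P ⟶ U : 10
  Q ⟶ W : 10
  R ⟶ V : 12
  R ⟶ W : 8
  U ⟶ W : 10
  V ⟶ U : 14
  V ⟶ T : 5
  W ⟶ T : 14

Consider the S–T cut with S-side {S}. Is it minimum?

Given cut capacity: 13 = 13.
Augment S→P→Q→W→T: bottleneck 10, flow now 10.
Augment S→P→R→V→T: bottleneck 3, flow now 13.
No augmenting path remains; maximum flow = 13.
Cut capacity 13 equals the max flow, so it is a minimum cut.

Yes — it is a minimum cut (capacity 13).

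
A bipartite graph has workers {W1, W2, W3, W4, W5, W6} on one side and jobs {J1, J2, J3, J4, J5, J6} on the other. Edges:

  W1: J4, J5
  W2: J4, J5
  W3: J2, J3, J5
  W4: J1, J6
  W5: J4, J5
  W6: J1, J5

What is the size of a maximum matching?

5

Unit-capacity flow: source→left, listed edges, right→sink; max matching = max flow.
Augmenting path W1→J4 (+1); matched 1.
Augmenting path W2→J5 (+1); matched 2.
Augmenting path W3→J2 (+1); matched 3.
Augmenting path W4→J1 (+1); matched 4.
Augmenting path W6→J1→W4→J6 (+1); matched 5.
No augmenting path remains; maximum matching = 5.
König certificate: {W3, W4, W6, J4, J5} is a vertex cover of size 5 (every listed pair touches it), so no matching can be larger.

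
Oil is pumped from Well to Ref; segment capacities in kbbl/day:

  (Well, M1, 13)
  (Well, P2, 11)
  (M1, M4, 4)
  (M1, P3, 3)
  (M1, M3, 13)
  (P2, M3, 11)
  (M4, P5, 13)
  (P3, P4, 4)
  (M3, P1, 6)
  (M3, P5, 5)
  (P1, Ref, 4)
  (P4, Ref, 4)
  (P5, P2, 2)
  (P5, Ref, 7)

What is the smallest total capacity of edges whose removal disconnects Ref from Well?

14

Augment Well→M1→M4→P5→Ref: bottleneck 4, flow now 4.
Augment Well→M1→P3→P4→Ref: bottleneck 3, flow now 7.
Augment Well→M1→M3→P1→Ref: bottleneck 4, flow now 11.
Augment Well→M1→M3→P5→Ref: bottleneck 2, flow now 13.
Augment Well→P2→M3→P5→Ref: bottleneck 1, flow now 14.
No augmenting path remains; maximum flow = 14.
By max-flow min-cut, the minimum cut capacity equals the max flow.
In the residual graph, reachable from Well: {Well, M1, P2, M4, M3, P1, P5}.
Min-cut edges: M1→P3 (3), P1→Ref (4), P5→Ref (7); capacity 3 + 4 + 7 = 14.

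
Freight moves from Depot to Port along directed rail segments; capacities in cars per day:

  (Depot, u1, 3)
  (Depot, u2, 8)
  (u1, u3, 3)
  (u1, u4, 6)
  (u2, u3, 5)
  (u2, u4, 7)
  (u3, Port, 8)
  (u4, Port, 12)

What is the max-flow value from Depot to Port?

Augment Depot→u1→u3→Port: bottleneck 3, flow now 3.
Augment Depot→u2→u3→Port: bottleneck 5, flow now 8.
Augment Depot→u2→u4→Port: bottleneck 3, flow now 11.
No augmenting path remains; maximum flow = 11.
In the residual graph, reachable from Depot: {Depot}.
Min-cut edges: Depot→u1 (3), Depot→u2 (8); capacity 3 + 8 = 11.
This cut is saturated, so no flow can exceed 11.

11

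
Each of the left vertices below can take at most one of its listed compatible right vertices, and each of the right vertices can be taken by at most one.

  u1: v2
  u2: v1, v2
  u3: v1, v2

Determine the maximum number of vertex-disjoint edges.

2

Unit-capacity flow: source→left, listed edges, right→sink; max matching = max flow.
Augmenting path u1→v2 (+1); matched 1.
Augmenting path u2→v1 (+1); matched 2.
No augmenting path remains; maximum matching = 2.
König certificate: {v1, v2} is a vertex cover of size 2 (every listed pair touches it), so no matching can be larger.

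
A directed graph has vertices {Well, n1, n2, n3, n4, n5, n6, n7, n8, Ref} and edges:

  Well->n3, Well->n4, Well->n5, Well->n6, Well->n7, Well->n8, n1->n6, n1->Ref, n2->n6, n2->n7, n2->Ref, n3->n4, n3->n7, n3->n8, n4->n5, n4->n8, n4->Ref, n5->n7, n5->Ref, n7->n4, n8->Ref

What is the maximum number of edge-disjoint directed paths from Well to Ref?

Assign every edge capacity 1; by Menger, the answer equals the max flow.
Path Well→n4→Ref (+1); total 1.
Path Well→n5→Ref (+1); total 2.
Path Well→n8→Ref (+1); total 3.
No residual Well→Ref path; max flow = 3.
Certifying cut of size 3: {n4→Ref, n5→Ref, n8→Ref}.

3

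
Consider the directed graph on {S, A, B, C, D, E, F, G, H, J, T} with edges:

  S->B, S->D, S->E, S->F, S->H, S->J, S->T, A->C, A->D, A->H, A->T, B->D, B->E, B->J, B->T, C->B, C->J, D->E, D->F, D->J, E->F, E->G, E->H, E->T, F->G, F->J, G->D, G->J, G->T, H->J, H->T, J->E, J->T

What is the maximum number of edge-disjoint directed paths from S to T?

6

Assign every edge capacity 1; by Menger, the answer equals the max flow.
Path S→T (+1); total 1.
Path S→B→T (+1); total 2.
Path S→E→T (+1); total 3.
Path S→H→T (+1); total 4.
Path S→J→T (+1); total 5.
Path S→F→G→T (+1); total 6.
No residual S→T path; max flow = 6.
Certifying cut of size 6: {E→T, G→T, H→T, J→T, S→B, S→T}.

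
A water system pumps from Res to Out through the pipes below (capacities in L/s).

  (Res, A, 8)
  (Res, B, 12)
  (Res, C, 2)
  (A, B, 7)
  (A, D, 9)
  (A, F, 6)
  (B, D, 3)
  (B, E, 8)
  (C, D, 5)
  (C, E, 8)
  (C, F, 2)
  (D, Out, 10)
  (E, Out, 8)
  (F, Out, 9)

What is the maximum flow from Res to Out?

21

Augment Res→A→D→Out: bottleneck 8, flow now 8.
Augment Res→B→D→Out: bottleneck 2, flow now 10.
Augment Res→B→E→Out: bottleneck 8, flow now 18.
Augment Res→C→F→Out: bottleneck 2, flow now 20.
Augment Res→B→D→A→F→Out: bottleneck 1, flow now 21. (uses reverse residual edge)
No augmenting path remains; maximum flow = 21.
In the residual graph, reachable from Res: {Res, B}.
Min-cut edges: Res→A (8), Res→C (2), B→D (3), B→E (8); capacity 8 + 2 + 3 + 8 = 21.
This cut is saturated, so no flow can exceed 21.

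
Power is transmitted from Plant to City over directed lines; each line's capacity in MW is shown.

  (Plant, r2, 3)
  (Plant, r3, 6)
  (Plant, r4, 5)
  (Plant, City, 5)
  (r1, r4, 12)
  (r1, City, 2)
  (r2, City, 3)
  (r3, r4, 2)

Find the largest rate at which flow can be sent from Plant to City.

8

Augment Plant→City: bottleneck 5, flow now 5.
Augment Plant→r2→City: bottleneck 3, flow now 8.
No augmenting path remains; maximum flow = 8.
In the residual graph, reachable from Plant: {Plant, r3, r4}.
Min-cut edges: Plant→r2 (3), Plant→City (5); capacity 3 + 5 = 8.
This cut is saturated, so no flow can exceed 8.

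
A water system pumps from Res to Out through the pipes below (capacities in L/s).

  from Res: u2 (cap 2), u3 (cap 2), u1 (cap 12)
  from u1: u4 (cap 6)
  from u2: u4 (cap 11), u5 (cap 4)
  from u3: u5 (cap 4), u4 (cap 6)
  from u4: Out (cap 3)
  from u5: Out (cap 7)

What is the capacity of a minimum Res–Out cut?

7

Augment Res→u1→u4→Out: bottleneck 3, flow now 3.
Augment Res→u2→u5→Out: bottleneck 2, flow now 5.
Augment Res→u3→u5→Out: bottleneck 2, flow now 7.
No augmenting path remains; maximum flow = 7.
By max-flow min-cut, the minimum cut capacity equals the max flow.
In the residual graph, reachable from Res: {Res, u1, u4}.
Min-cut edges: Res→u2 (2), Res→u3 (2), u4→Out (3); capacity 2 + 2 + 3 = 7.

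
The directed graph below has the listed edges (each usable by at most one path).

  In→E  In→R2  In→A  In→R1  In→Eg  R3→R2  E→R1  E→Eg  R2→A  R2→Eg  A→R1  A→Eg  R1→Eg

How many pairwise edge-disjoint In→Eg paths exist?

5

Assign every edge capacity 1; by Menger, the answer equals the max flow.
Path In→Eg (+1); total 1.
Path In→E→Eg (+1); total 2.
Path In→R2→Eg (+1); total 3.
Path In→A→Eg (+1); total 4.
Path In→R1→Eg (+1); total 5.
No residual In→Eg path; max flow = 5.
Certifying cut of size 5: {In→A, In→E, In→Eg, In→R1, In→R2}.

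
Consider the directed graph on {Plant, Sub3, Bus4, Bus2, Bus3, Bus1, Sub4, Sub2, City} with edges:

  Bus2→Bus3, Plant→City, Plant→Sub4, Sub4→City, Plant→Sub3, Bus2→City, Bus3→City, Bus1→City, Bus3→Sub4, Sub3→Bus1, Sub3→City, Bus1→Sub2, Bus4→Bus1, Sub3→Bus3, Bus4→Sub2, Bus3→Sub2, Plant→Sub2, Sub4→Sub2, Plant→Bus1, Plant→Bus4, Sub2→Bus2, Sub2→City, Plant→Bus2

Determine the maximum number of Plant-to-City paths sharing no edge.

7

Assign every edge capacity 1; by Menger, the answer equals the max flow.
Path Plant→City (+1); total 1.
Path Plant→Sub3→City (+1); total 2.
Path Plant→Bus2→City (+1); total 3.
Path Plant→Bus1→City (+1); total 4.
Path Plant→Sub4→City (+1); total 5.
Path Plant→Sub2→City (+1); total 6.
Path Plant→Bus4→Sub2→Bus2→Bus3→City (+1); total 7.
No residual Plant→City path; max flow = 7.
Certifying cut of size 7: {Plant→Bus1, Plant→Bus2, Plant→Bus4, Plant→City, Plant→Sub2, Plant→Sub3, Plant→Sub4}.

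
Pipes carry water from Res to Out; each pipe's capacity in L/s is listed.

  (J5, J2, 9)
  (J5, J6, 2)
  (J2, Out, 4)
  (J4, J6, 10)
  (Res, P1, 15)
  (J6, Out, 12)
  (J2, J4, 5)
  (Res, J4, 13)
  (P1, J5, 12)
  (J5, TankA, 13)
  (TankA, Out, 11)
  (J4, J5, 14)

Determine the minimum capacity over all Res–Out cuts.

Augment Res→J4→J6→Out: bottleneck 10, flow now 10.
Augment Res→J4→J5→TankA→Out: bottleneck 3, flow now 13.
Augment Res→P1→J5→TankA→Out: bottleneck 8, flow now 21.
Augment Res→P1→J5→J6→Out: bottleneck 2, flow now 23.
Augment Res→P1→J5→J2→Out: bottleneck 2, flow now 25.
No augmenting path remains; maximum flow = 25.
By max-flow min-cut, the minimum cut capacity equals the max flow.
In the residual graph, reachable from Res: {Res, P1}.
Min-cut edges: Res→J4 (13), P1→J5 (12); capacity 13 + 12 = 25.

25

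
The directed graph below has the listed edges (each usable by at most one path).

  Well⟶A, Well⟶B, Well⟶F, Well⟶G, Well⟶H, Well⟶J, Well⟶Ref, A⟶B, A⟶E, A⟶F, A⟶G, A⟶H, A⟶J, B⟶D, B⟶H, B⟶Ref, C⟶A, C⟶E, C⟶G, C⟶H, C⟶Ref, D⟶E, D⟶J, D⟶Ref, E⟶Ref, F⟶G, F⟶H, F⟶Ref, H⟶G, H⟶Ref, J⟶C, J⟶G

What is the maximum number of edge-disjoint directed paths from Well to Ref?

6

Assign every edge capacity 1; by Menger, the answer equals the max flow.
Path Well→Ref (+1); total 1.
Path Well→B→Ref (+1); total 2.
Path Well→F→Ref (+1); total 3.
Path Well→H→Ref (+1); total 4.
Path Well→A→E→Ref (+1); total 5.
Path Well→J→C→Ref (+1); total 6.
No residual Well→Ref path; max flow = 6.
Certifying cut of size 6: {Well→A, Well→B, Well→F, Well→H, Well→J, Well→Ref}.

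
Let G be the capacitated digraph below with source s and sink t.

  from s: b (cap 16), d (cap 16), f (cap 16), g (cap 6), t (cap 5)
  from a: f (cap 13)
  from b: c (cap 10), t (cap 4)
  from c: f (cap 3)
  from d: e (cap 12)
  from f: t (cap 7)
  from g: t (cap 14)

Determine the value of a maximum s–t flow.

Augment s→t: bottleneck 5, flow now 5.
Augment s→b→t: bottleneck 4, flow now 9.
Augment s→f→t: bottleneck 7, flow now 16.
Augment s→g→t: bottleneck 6, flow now 22.
No augmenting path remains; maximum flow = 22.
In the residual graph, reachable from s: {s, b, c, d, e, f}.
Min-cut edges: s→g (6), s→t (5), b→t (4), f→t (7); capacity 6 + 5 + 4 + 7 = 22.
This cut is saturated, so no flow can exceed 22.

22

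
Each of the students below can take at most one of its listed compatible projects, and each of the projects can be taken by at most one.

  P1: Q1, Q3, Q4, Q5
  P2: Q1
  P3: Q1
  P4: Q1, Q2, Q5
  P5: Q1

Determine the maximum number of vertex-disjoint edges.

3

Unit-capacity flow: source→left, listed edges, right→sink; max matching = max flow.
Augmenting path P1→Q1 (+1); matched 1.
Augmenting path P4→Q2 (+1); matched 2.
Augmenting path P2→Q1→P1→Q3 (+1); matched 3.
No augmenting path remains; maximum matching = 3.
König certificate: {P1, P4, Q1} is a vertex cover of size 3 (every listed pair touches it), so no matching can be larger.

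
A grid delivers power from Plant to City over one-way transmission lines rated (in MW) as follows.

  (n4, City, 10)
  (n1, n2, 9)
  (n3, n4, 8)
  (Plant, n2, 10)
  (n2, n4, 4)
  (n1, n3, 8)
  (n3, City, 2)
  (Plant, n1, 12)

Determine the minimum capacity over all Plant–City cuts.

12

Augment Plant→n1→n3→City: bottleneck 2, flow now 2.
Augment Plant→n2→n4→City: bottleneck 4, flow now 6.
Augment Plant→n1→n3→n4→City: bottleneck 6, flow now 12.
No augmenting path remains; maximum flow = 12.
By max-flow min-cut, the minimum cut capacity equals the max flow.
In the residual graph, reachable from Plant: {Plant, n1, n2}.
Min-cut edges: n1→n3 (8), n2→n4 (4); capacity 8 + 4 = 12.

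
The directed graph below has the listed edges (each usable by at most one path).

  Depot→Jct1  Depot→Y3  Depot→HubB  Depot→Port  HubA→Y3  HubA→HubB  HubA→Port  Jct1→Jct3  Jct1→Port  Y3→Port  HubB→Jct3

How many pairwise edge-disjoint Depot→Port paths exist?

Assign every edge capacity 1; by Menger, the answer equals the max flow.
Path Depot→Port (+1); total 1.
Path Depot→Jct1→Port (+1); total 2.
Path Depot→Y3→Port (+1); total 3.
No residual Depot→Port path; max flow = 3.
Certifying cut of size 3: {Depot→Jct1, Depot→Port, Depot→Y3}.

3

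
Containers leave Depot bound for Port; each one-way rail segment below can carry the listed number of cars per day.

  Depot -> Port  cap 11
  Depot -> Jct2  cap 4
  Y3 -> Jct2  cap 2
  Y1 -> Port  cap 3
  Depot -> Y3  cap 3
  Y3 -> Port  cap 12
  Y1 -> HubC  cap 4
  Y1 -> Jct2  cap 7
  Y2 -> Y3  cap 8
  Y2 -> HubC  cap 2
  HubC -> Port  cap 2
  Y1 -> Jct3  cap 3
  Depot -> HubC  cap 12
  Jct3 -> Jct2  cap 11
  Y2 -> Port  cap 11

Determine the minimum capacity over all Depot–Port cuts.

Augment Depot→Port: bottleneck 11, flow now 11.
Augment Depot→Y3→Port: bottleneck 3, flow now 14.
Augment Depot→HubC→Port: bottleneck 2, flow now 16.
No augmenting path remains; maximum flow = 16.
By max-flow min-cut, the minimum cut capacity equals the max flow.
In the residual graph, reachable from Depot: {Depot, Jct2, HubC}.
Min-cut edges: Depot→Y3 (3), Depot→Port (11), HubC→Port (2); capacity 3 + 11 + 2 = 16.

16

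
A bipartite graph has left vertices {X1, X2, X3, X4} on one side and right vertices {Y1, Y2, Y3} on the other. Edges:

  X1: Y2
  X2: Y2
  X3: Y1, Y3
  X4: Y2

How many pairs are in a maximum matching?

2

Unit-capacity flow: source→left, listed edges, right→sink; max matching = max flow.
Augmenting path X1→Y2 (+1); matched 1.
Augmenting path X3→Y1 (+1); matched 2.
No augmenting path remains; maximum matching = 2.
König certificate: {X3, Y2} is a vertex cover of size 2 (every listed pair touches it), so no matching can be larger.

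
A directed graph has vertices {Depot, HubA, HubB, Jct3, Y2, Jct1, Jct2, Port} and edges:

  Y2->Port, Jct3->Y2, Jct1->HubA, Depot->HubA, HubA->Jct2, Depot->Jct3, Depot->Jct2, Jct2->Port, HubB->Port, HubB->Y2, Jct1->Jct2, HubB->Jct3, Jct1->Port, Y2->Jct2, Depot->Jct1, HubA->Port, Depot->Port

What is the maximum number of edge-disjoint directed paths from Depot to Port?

Assign every edge capacity 1; by Menger, the answer equals the max flow.
Path Depot→Port (+1); total 1.
Path Depot→HubA→Port (+1); total 2.
Path Depot→Jct1→Port (+1); total 3.
Path Depot→Jct2→Port (+1); total 4.
Path Depot→Jct3→Y2→Port (+1); total 5.
No residual Depot→Port path; max flow = 5.
Certifying cut of size 5: {Depot→HubA, Depot→Jct1, Depot→Jct2, Depot→Jct3, Depot→Port}.

5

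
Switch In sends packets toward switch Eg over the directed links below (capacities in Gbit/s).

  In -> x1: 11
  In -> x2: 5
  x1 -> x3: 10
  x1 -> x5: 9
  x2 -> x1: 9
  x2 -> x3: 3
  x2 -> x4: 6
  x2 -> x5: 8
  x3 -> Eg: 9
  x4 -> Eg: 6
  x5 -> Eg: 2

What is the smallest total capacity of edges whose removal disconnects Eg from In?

Augment In→x1→x3→Eg: bottleneck 9, flow now 9.
Augment In→x1→x5→Eg: bottleneck 2, flow now 11.
Augment In→x2→x4→Eg: bottleneck 5, flow now 16.
No augmenting path remains; maximum flow = 16.
By max-flow min-cut, the minimum cut capacity equals the max flow.
In the residual graph, reachable from In: {In}.
Min-cut edges: In→x1 (11), In→x2 (5); capacity 11 + 5 = 16.

16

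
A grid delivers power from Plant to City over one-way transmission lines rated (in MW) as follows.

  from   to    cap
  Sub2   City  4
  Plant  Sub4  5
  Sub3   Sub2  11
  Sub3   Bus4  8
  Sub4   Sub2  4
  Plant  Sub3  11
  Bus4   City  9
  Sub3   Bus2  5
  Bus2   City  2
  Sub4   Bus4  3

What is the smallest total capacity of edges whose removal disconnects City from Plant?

Augment Plant→Sub3→Bus4→City: bottleneck 8, flow now 8.
Augment Plant→Sub3→Sub2→City: bottleneck 3, flow now 11.
Augment Plant→Sub4→Bus4→City: bottleneck 1, flow now 12.
Augment Plant→Sub4→Sub2→City: bottleneck 1, flow now 13.
Augment Plant→Sub4→Bus4→Sub3→Bus2→City: bottleneck 2, flow now 15. (uses reverse residual edge)
No augmenting path remains; maximum flow = 15.
By max-flow min-cut, the minimum cut capacity equals the max flow.
In the residual graph, reachable from Plant: {Plant, Sub3, Sub4, Bus4, Sub2, Bus2}.
Min-cut edges: Bus4→City (9), Sub2→City (4), Bus2→City (2); capacity 9 + 4 + 2 = 15.

15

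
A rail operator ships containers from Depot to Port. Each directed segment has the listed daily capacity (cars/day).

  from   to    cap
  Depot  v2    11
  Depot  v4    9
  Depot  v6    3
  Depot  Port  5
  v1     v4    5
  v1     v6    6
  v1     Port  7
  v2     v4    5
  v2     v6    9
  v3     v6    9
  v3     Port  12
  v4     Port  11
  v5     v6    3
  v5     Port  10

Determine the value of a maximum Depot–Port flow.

16

Augment Depot→Port: bottleneck 5, flow now 5.
Augment Depot→v4→Port: bottleneck 9, flow now 14.
Augment Depot→v2→v4→Port: bottleneck 2, flow now 16.
No augmenting path remains; maximum flow = 16.
In the residual graph, reachable from Depot: {Depot, v2, v4, v6}.
Min-cut edges: Depot→Port (5), v4→Port (11); capacity 5 + 11 = 16.
This cut is saturated, so no flow can exceed 16.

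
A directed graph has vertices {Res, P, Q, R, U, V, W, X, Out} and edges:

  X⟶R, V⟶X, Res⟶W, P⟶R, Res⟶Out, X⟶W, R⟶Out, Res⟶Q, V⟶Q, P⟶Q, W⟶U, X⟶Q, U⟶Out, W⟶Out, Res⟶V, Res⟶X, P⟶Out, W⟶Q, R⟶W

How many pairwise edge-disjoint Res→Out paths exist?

4

Assign every edge capacity 1; by Menger, the answer equals the max flow.
Path Res→Out (+1); total 1.
Path Res→W→Out (+1); total 2.
Path Res→X→R→Out (+1); total 3.
Path Res→V→X→W→U→Out (+1); total 4.
No residual Res→Out path; max flow = 4.
Certifying cut of size 4: {Res→Out, Res→V, Res→W, Res→X}.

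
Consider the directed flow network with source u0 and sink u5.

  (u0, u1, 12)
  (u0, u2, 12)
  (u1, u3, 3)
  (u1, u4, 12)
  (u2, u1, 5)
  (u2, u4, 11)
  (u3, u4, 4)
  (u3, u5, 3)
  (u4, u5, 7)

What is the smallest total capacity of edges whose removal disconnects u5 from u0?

10

Augment u0→u1→u3→u5: bottleneck 3, flow now 3.
Augment u0→u1→u4→u5: bottleneck 7, flow now 10.
No augmenting path remains; maximum flow = 10.
By max-flow min-cut, the minimum cut capacity equals the max flow.
In the residual graph, reachable from u0: {u0, u1, u2, u4}.
Min-cut edges: u1→u3 (3), u4→u5 (7); capacity 3 + 7 = 10.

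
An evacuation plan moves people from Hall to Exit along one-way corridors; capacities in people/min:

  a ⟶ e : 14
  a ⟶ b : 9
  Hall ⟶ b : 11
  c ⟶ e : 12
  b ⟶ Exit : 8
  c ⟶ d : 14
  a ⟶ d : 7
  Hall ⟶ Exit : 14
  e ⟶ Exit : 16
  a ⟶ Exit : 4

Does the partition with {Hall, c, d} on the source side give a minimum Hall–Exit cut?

No — its capacity is 37, but the minimum cut has capacity 22.

Given cut capacity: 11 + 14 + 12 = 37.
Augment Hall→Exit: bottleneck 14, flow now 14.
Augment Hall→b→Exit: bottleneck 8, flow now 22.
No augmenting path remains; maximum flow = 22.
In the residual graph, reachable from Hall: {Hall, b}.
Min-cut edges: Hall→Exit (14), b→Exit (8); capacity 14 + 8 = 22.
Cut capacity 37 exceeds the max flow 22, so it is not minimum.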